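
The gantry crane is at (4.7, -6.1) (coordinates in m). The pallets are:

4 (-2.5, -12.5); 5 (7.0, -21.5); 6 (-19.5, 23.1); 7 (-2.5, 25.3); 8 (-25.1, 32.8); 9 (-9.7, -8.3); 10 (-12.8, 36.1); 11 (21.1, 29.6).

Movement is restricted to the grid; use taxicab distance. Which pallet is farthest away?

Distances from (4.7, -6.1):
4: 13.6 m
5: 17.7 m
6: 53.4 m
7: 38.6 m
8: 68.7 m
9: 16.6 m
10: 59.7 m
11: 52.1 m
Maximum: 8 at 68.7 m.

8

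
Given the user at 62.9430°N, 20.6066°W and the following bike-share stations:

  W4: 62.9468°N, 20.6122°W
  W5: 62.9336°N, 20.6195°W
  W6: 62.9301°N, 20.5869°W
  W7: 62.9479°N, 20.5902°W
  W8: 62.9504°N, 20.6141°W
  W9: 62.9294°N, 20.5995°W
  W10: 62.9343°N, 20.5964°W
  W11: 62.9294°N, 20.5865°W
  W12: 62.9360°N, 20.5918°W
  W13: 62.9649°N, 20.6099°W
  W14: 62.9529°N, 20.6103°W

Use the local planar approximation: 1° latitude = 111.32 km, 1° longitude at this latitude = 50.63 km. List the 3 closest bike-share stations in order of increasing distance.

Distances from 62.9430°N, 20.6066°W:
W4: √((0.0038·111.32)² + (-0.0056·50.63)²) = √(0.178943 + 0.080388) = 0.5092 km
W5: √((-0.0094·111.32)² + (-0.0129·50.63)²) = √(1.094970 + 0.426575) = 1.2335 km
W6: √((-0.0129·111.32)² + (0.0197·50.63)²) = √(2.062176 + 0.994829) = 1.7484 km
W7: √((0.0049·111.32)² + (0.0164·50.63)²) = √(0.297535 + 0.689451) = 0.9935 km
W8: √((0.0074·111.32)² + (-0.0075·50.63)²) = √(0.678594 + 0.144191) = 0.9071 km
W9: √((-0.0136·111.32)² + (0.0071·50.63)²) = √(2.292051 + 0.129221) = 1.5560 km
W10: √((-0.0087·111.32)² + (0.0102·50.63)²) = √(0.937961 + 0.266696) = 1.0976 km
W11: √((-0.0136·111.32)² + (0.0201·50.63)²) = √(2.292051 + 1.035638) = 1.8242 km
W12: √((-0.0070·111.32)² + (0.0148·50.63)²) = √(0.607215 + 0.561486) = 1.0811 km
W13: √((0.0219·111.32)² + (-0.0033·50.63)²) = √(5.943395 + 0.027915) = 2.4436 km
W14: √((0.0099·111.32)² + (-0.0037·50.63)²) = √(1.214554 + 0.035093) = 1.1179 km
Sorted: W4 (0.5092 km) < W8 (0.9071 km) < W7 (0.9935 km) < W12 (1.0811 km) < W10 (1.0976 km) < …

W4, W8, W7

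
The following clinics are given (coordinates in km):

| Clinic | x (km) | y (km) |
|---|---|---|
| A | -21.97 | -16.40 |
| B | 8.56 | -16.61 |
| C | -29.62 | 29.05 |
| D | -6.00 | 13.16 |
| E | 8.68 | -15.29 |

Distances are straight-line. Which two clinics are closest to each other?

B and E

Pairwise distances:
B–E: 1.33 km
C–D: 28.47 km
A–B: 30.53 km
A–E: 30.67 km
D–E: 32.01 km
B–D: 33.14 km
A–D: 33.60 km
A–C: 46.09 km
C–E: 58.59 km
B–C: 59.52 km
Closest pair: B–E at 1.33 km.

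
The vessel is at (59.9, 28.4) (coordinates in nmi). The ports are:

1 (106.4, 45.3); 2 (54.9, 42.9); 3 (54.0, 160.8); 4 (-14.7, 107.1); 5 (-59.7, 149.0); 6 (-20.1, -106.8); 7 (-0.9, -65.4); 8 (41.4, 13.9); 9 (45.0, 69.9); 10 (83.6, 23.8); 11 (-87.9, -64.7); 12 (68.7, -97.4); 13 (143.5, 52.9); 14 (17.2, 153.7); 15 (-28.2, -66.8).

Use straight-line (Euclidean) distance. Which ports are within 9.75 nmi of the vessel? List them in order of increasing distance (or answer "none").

none

Distances from (59.9, 28.4):
1: 49.5 nmi
2: 15.3 nmi
3: 132.5 nmi
4: 108.4 nmi
5: 169.8 nmi
6: 157.1 nmi
7: 111.8 nmi
8: 23.5 nmi
9: 44.1 nmi
10: 24.1 nmi
11: 174.7 nmi
12: 126.1 nmi
13: 87.1 nmi
14: 132.4 nmi
15: 129.7 nmi
Threshold 9.75 nmi: none within range.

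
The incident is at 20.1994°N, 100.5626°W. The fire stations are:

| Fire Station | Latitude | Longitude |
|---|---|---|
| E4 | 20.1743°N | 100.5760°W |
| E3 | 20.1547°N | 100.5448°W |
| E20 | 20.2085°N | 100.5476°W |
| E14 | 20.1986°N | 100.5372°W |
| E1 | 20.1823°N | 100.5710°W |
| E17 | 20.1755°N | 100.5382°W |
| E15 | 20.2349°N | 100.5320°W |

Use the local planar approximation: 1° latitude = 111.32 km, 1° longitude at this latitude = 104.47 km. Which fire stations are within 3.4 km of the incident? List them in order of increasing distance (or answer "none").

Distances from 20.1994°N, 100.5626°W:
E4: √((-0.0251·111.32)² + (-0.0134·104.47)²) = √(7.807174 + 1.959714) = 3.1252 km
E3: √((-0.0447·111.32)² + (0.0178·104.47)²) = √(24.760616 + 3.457986) = 5.3121 km
E20: √((0.0091·111.32)² + (0.0150·104.47)²) = √(1.026193 + 2.455646) = 1.8660 km
E14: √((-0.0008·111.32)² + (0.0254·104.47)²) = √(0.007931 + 7.041264) = 2.6550 km
E1: √((-0.0171·111.32)² + (-0.0084·104.47)²) = √(3.623586 + 0.770090) = 2.0961 km
E17: √((-0.0239·111.32)² + (0.0244·104.47)²) = √(7.078516 + 6.497748) = 3.6846 km
E15: √((0.0355·111.32)² + (0.0306·104.47)²) = √(15.617197 + 10.219415) = 5.0830 km
Threshold 3.4 km: E20 (1.8660 km), E1 (2.0961 km), E14 (2.6550 km), E4 (3.1252 km) are within range.

E20, E1, E14, E4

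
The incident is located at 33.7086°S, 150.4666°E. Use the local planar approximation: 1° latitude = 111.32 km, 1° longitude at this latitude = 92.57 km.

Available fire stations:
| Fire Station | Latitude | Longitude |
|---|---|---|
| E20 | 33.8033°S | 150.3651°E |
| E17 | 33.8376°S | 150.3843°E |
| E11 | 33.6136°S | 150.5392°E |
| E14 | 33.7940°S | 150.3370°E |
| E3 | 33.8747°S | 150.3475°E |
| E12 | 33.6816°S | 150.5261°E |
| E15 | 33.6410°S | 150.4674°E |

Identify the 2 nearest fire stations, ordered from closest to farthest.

E12, E15

Distances from 33.7086°S, 150.4666°E:
E20: 14.1215 km
E17: 16.2561 km
E11: 12.5302 km
E14: 15.3071 km
E3: 21.5277 km
E12: 6.2746 km
E15: 7.5256 km
Sorted: E12 (6.2746 km) < E15 (7.5256 km) < E11 (12.5302 km) < E20 (14.1215 km) < …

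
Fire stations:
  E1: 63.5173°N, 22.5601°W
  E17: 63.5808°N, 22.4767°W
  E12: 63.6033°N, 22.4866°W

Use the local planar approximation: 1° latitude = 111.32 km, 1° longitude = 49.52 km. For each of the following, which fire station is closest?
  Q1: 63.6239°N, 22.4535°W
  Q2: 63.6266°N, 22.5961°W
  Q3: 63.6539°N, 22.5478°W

Q1→E12; Q2→E12; Q3→E12

Q1 at 63.6239°N, 22.4535°W:
  E1: √((-0.1066·111.32)² + (-0.1066·49.52)²) = √(140.818854 + 27.866067) = 12.9879 km
  E17: √((-0.0431·111.32)² + (-0.0232·49.52)²) = √(23.019768 + 1.319888) = 4.9335 km
  E12: √((-0.0206·111.32)² + (-0.0331·49.52)²) = √(5.258730 + 2.686688) = 2.8188 km
  → nearest: E12 (2.8188 km)
Q2 at 63.6266°N, 22.5961°W:
  E1: √((-0.1093·111.32)² + (0.0360·49.52)²) = √(148.042605 + 3.178091) = 12.2972 km
  E17: √((-0.0458·111.32)² + (0.1194·49.52)²) = √(25.994254 + 34.959879) = 7.8073 km
  E12: √((-0.0233·111.32)² + (0.1095·49.52)²) = √(6.727570 + 29.402856) = 6.0109 km
  → nearest: E12 (6.0109 km)
Q3 at 63.6539°N, 22.5478°W:
  E1: √((-0.1366·111.32)² + (-0.0123·49.52)²) = √(231.231925 + 0.370998) = 15.2185 km
  E17: √((-0.0731·111.32)² + (0.0711·49.52)²) = √(66.218776 + 12.396540) = 8.8665 km
  E12: √((-0.0506·111.32)² + (0.0612·49.52)²) = √(31.728346 + 9.184682) = 6.3963 km
  → nearest: E12 (6.3963 km)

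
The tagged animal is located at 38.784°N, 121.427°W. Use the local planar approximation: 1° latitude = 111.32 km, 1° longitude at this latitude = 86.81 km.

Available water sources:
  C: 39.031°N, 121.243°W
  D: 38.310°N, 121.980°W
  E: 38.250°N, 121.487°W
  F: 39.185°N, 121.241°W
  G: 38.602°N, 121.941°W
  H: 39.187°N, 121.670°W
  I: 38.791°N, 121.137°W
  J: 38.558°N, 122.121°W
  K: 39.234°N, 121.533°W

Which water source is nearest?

Distances from 38.784°N, 121.427°W:
C: √((0.247·111.32)² + (0.184·86.81)²) = √(756.03222 + 255.13801) = 31.799 km
D: √((-0.474·111.32)² + (-0.553·86.81)²) = √(2784.21699 + 2304.56932) = 71.336 km
E: √((-0.534·111.32)² + (-0.060·86.81)²) = √(3533.69376 + 27.12951) = 59.673 km
F: √((0.401·111.32)² + (0.186·86.81)²) = √(1992.66889 + 260.71463) = 47.470 km
G: √((-0.182·111.32)² + (-0.514·86.81)²) = √(410.47732 + 1990.97474) = 49.005 km
H: √((0.403·111.32)² + (-0.243·86.81)²) = √(2012.59546 + 444.99185) = 49.574 km
I: √((0.007·111.32)² + (0.290·86.81)²) = √(0.60721 + 633.77559) = 25.187 km
J: √((-0.226·111.32)² + (-0.694·86.81)²) = √(632.94107 + 3629.59738) = 65.288 km
K: √((0.450·111.32)² + (-0.106·86.81)²) = √(2509.40884 + 84.67423) = 50.932 km
Minimum: I at 25.187 km.

I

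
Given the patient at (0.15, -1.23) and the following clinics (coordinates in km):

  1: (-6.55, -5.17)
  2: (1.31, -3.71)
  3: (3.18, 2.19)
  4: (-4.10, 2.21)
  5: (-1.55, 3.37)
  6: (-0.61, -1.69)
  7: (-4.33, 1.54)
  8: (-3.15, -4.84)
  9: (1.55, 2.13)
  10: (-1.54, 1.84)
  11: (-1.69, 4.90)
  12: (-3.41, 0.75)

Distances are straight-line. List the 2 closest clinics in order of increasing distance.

Distances from (0.15, -1.23):
1: 7.77 km
2: 2.74 km
3: 4.57 km
4: 5.47 km
5: 4.90 km
6: 0.89 km
7: 5.27 km
8: 4.89 km
9: 3.64 km
10: 3.50 km
11: 6.40 km
12: 4.07 km
Sorted: 6 (0.89 km) < 2 (2.74 km) < 10 (3.50 km) < 9 (3.64 km) < …

6, 2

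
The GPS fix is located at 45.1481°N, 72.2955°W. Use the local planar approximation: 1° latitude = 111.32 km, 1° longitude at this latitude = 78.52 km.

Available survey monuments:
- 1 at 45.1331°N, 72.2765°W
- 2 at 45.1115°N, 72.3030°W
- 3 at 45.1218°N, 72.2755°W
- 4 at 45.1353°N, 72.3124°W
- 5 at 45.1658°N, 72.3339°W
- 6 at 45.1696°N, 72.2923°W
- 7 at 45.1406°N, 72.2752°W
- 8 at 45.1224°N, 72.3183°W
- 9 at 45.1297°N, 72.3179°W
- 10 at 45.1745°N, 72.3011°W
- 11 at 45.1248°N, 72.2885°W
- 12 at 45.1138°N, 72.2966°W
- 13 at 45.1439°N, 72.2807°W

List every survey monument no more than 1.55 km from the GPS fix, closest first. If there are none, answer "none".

Distances from 45.1481°N, 72.2955°W:
1: √((-0.0150·111.32)² + (0.0190·78.52)²) = √(2.788232 + 2.225706) = 2.2392 km
2: √((-0.0366·111.32)² + (-0.0075·78.52)²) = √(16.600018 + 0.346803) = 4.1167 km
3: √((-0.0263·111.32)² + (0.0200·78.52)²) = √(8.571521 + 2.466156) = 3.3223 km
4: √((-0.0128·111.32)² + (-0.0169·78.52)²) = √(2.030329 + 1.760897) = 1.9471 km
5: √((0.0177·111.32)² + (-0.0384·78.52)²) = √(3.882334 + 9.091238) = 3.6019 km
6: √((0.0215·111.32)² + (0.0032·78.52)²) = √(5.728268 + 0.063134) = 2.4065 km
7: √((-0.0075·111.32)² + (0.0203·78.52)²) = √(0.697058 + 2.540696) = 1.7994 km
8: √((-0.0257·111.32)² + (-0.0228·78.52)²) = √(8.184886 + 3.205017) = 3.3749 km
9: √((-0.0184·111.32)² + (-0.0224·78.52)²) = √(4.195484 + 3.093546) = 2.6998 km
10: √((0.0264·111.32)² + (-0.0056·78.52)²) = √(8.636828 + 0.193347) = 2.9716 km
11: √((-0.0233·111.32)² + (0.0070·78.52)²) = √(6.727570 + 0.302104) = 2.6514 km
12: √((-0.0343·111.32)² + (-0.0011·78.52)²) = √(14.579232 + 0.007460) = 3.8193 km
13: √((-0.0042·111.32)² + (0.0148·78.52)²) = √(0.218597 + 1.350467) = 1.2526 km
Threshold 1.55 km: 13 (1.2526 km) is within range.

13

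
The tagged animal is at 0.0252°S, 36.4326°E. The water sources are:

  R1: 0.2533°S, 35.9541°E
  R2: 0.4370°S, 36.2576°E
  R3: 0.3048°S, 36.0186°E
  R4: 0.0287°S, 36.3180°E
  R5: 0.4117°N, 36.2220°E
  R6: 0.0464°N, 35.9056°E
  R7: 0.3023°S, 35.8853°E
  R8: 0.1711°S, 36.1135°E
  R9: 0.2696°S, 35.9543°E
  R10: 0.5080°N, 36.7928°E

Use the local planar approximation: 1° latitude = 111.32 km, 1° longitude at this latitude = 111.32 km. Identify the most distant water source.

R10

Distances from 0.0252°S, 36.4326°E:
R1: 59.0092 km
R2: 49.8092 km
R3: 55.6124 km
R4: 12.7632 km
R5: 53.9912 km
R6: 59.2046 km
R7: 68.2893 km
R8: 39.0591 km
R9: 59.7926 km
R10: 71.6304 km
Maximum: R10 at 71.6304 km.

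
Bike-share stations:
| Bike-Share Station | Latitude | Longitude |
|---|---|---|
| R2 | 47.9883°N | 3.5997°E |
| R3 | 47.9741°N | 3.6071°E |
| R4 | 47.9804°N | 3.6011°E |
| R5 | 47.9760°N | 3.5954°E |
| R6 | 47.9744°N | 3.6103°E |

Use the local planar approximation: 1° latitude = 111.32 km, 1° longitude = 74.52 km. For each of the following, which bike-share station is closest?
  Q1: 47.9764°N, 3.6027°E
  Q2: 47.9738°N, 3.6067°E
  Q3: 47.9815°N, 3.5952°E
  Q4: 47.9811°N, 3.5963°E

Q1→R3; Q2→R3; Q3→R4; Q4→R4

Q1 at 47.9764°N, 3.6027°E:
  R2: 1.3434 km
  R3: 0.4160 km
  R4: 0.4610 km
  R5: 0.5458 km
  R6: 0.6085 km
  → nearest: R3 (0.4160 km)
Q2 at 47.9738°N, 3.6067°E:
  R2: 1.6963 km
  R3: 0.0448 km
  R4: 0.8450 km
  R5: 0.8770 km
  R6: 0.2765 km
  → nearest: R3 (0.0448 km)
Q3 at 47.9815°N, 3.5952°E:
  R2: 0.8279 km
  R3: 1.2104 km
  R4: 0.4564 km
  R5: 0.6124 km
  R6: 1.3751 km
  → nearest: R4 (0.4564 km)
Q4 at 47.9811°N, 3.5963°E:
  R2: 0.8406 km
  R3: 1.1202 km
  R4: 0.3661 km
  R5: 0.5717 km
  R6: 1.2825 km
  → nearest: R4 (0.3661 km)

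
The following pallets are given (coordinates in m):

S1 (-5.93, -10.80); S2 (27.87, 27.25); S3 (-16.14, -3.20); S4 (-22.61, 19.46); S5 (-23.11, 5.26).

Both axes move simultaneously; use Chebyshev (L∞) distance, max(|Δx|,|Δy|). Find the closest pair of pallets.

Pairwise distances:
S1–S2: 38.05 m
S1–S3: 10.21 m
S1–S4: 30.26 m
S1–S5: 17.18 m
S2–S3: 44.01 m
S2–S4: 50.48 m
S2–S5: 50.98 m
S3–S4: 22.66 m
S3–S5: 8.46 m
S4–S5: 14.20 m
Closest pair: S3–S5 at 8.46 m.

S3 and S5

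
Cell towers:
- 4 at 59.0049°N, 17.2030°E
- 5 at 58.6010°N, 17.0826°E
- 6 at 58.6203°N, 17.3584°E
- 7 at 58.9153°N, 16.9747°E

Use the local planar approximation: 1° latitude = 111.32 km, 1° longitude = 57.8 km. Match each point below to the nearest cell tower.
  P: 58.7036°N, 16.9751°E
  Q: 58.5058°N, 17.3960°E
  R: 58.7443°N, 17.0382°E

P at 58.7036°N, 16.9751°E:
  4: 36.0347 km
  5: 13.0022 km
  6: 24.0171 km
  7: 23.5665 km
  → nearest: 5 (13.0022 km)
Q at 58.5058°N, 17.3960°E:
  4: 56.6686 km
  5: 20.9868 km
  6: 12.9301 km
  7: 51.6819 km
  → nearest: 6 (12.9301 km)
R at 58.7443°N, 17.0382°E:
  4: 30.5338 km
  5: 16.1573 km
  6: 23.0883 km
  7: 19.3863 km
  → nearest: 5 (16.1573 km)

P→5; Q→6; R→5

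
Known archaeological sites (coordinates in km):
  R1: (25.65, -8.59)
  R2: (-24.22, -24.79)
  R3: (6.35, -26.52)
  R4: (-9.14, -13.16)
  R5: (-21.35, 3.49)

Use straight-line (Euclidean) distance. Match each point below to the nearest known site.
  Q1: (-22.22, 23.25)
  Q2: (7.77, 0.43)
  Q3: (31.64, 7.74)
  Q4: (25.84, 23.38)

Q1→R5; Q2→R1; Q3→R1; Q4→R1

Q1 at (-22.22, 23.25):
  R1: 57.49 km
  R2: 48.08 km
  R3: 57.39 km
  R4: 38.69 km
  R5: 19.78 km
  → nearest: R5 (19.78 km)
Q2 at (7.77, 0.43):
  R1: 20.03 km
  R2: 40.74 km
  R3: 26.99 km
  R4: 21.69 km
  R5: 29.28 km
  → nearest: R1 (20.03 km)
Q3 at (31.64, 7.74):
  R1: 17.39 km
  R2: 64.64 km
  R3: 42.58 km
  R4: 45.82 km
  R5: 53.16 km
  → nearest: R1 (17.39 km)
Q4 at (25.84, 23.38):
  R1: 31.97 km
  R2: 69.47 km
  R3: 53.57 km
  R4: 50.58 km
  R5: 51.21 km
  → nearest: R1 (31.97 km)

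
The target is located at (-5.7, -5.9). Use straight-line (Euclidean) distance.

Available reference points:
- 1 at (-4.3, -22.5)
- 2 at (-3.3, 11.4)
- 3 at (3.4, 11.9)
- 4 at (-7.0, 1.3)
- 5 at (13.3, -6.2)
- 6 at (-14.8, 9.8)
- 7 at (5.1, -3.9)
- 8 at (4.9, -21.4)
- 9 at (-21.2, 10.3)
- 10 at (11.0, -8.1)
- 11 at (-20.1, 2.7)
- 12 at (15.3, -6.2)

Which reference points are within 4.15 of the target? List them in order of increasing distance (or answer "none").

none

Distances from (-5.7, -5.9):
1: 16.66
2: 17.47
3: 19.99
4: 7.32
5: 19.00
6: 18.15
7: 10.98
8: 18.78
9: 22.42
10: 16.84
11: 16.77
12: 21.00
Threshold 4.15: none within range.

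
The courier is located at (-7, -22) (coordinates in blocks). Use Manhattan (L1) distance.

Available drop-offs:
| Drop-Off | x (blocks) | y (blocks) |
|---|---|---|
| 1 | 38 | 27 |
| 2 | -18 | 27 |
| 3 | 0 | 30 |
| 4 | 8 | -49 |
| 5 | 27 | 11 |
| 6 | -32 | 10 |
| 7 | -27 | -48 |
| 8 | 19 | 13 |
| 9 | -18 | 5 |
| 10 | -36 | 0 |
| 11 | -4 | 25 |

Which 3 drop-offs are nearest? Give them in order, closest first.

9, 4, 7

Distances from (-7, -22):
1: |45| + |49| = 45 + 49 = 94 blocks
2: |-11| + |49| = 11 + 49 = 60 blocks
3: |7| + |52| = 7 + 52 = 59 blocks
4: |15| + |-27| = 15 + 27 = 42 blocks
5: |34| + |33| = 34 + 33 = 67 blocks
6: |-25| + |32| = 25 + 32 = 57 blocks
7: |-20| + |-26| = 20 + 26 = 46 blocks
8: |26| + |35| = 26 + 35 = 61 blocks
9: |-11| + |27| = 11 + 27 = 38 blocks
10: |-29| + |22| = 29 + 22 = 51 blocks
11: |3| + |47| = 3 + 47 = 50 blocks
Sorted: 9 (38 blocks) < 4 (42 blocks) < 7 (46 blocks) < 11 (50 blocks) < 10 (51 blocks) < …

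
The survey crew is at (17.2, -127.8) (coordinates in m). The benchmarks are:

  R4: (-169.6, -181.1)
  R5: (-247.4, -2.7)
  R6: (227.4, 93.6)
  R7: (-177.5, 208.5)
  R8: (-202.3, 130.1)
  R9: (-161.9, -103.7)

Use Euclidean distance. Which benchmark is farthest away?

R7

Distances from (17.2, -127.8):
R4: √((-186.8)² + (-53.3)²) = √(34894.240 + 2840.890) = 194.3 m
R5: √((-264.6)² + (125.1)²) = √(70013.160 + 15650.010) = 292.7 m
R6: √((210.2)² + (221.4)²) = √(44184.040 + 49017.960) = 305.3 m
R7: √((-194.7)² + (336.3)²) = √(37908.090 + 113097.690) = 388.6 m
R8: √((-219.5)² + (257.9)²) = √(48180.250 + 66512.410) = 338.7 m
R9: √((-179.1)² + (24.1)²) = √(32076.810 + 580.810) = 180.7 m
Maximum: R7 at 388.6 m.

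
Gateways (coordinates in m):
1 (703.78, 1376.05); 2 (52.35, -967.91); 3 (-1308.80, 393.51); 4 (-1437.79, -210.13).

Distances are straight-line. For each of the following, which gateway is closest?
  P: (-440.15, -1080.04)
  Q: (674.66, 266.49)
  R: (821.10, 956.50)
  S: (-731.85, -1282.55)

P at (-440.15, -1080.04):
  1: √((1143.93)² + (2456.09)²) = √(1308575.8449 + 6032378.0881) = 2709.42 m
  2: √((492.50)² + (112.13)²) = √(242556.2500 + 12573.1369) = 505.10 m
  3: √((-868.65)² + (1473.55)²) = √(754552.8225 + 2171349.6025) = 1710.53 m
  4: √((-997.64)² + (869.91)²) = √(995285.5696 + 756743.4081) = 1323.64 m
  → nearest: 2 (505.10 m)
Q at (674.66, 266.49):
  1: √((29.12)² + (1109.56)²) = √(847.9744 + 1231123.3936) = 1109.94 m
  2: √((-622.31)² + (-1234.40)²) = √(387269.7361 + 1523743.3600) = 1382.39 m
  3: √((-1983.46)² + (127.02)²) = √(3934113.5716 + 16134.0804) = 1987.52 m
  4: √((-2112.45)² + (-476.62)²) = √(4462445.0025 + 227166.6244) = 2165.55 m
  → nearest: 1 (1109.94 m)
R at (821.10, 956.50):
  1: √((-117.32)² + (419.55)²) = √(13763.9824 + 176022.2025) = 435.64 m
  2: √((-768.75)² + (-1924.41)²) = √(590976.5625 + 3703353.8481) = 2072.28 m
  3: √((-2129.90)² + (-562.99)²) = √(4536474.0100 + 316957.7401) = 2203.05 m
  4: √((-2258.89)² + (-1166.63)²) = √(5102584.0321 + 1361025.5569) = 2542.36 m
  → nearest: 1 (435.64 m)
S at (-731.85, -1282.55):
  1: √((1435.63)² + (2658.60)²) = √(2061033.4969 + 7068153.9600) = 3021.45 m
  2: √((784.20)² + (314.64)²) = √(614969.6400 + 98998.3296) = 844.97 m
  3: √((-576.95)² + (1676.06)²) = √(332871.3025 + 2809177.1236) = 1772.58 m
  4: √((-705.94)² + (1072.42)²) = √(498351.2836 + 1150084.6564) = 1283.91 m
  → nearest: 2 (844.97 m)

P→2; Q→1; R→1; S→2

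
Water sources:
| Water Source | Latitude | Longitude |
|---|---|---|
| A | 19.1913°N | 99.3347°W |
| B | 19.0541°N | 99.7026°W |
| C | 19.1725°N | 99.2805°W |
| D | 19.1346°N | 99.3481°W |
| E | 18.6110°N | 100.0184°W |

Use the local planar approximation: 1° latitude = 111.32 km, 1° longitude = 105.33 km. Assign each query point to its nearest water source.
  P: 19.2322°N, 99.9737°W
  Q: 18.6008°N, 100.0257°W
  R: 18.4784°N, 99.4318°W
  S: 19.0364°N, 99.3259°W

P→B; Q→E; R→E; S→D

P at 19.2322°N, 99.9737°W:
  A: 67.4597 km
  B: 34.7629 km
  C: 73.3166 km
  D: 66.7842 km
  E: 69.3121 km
  → nearest: B (34.7629 km)
Q at 18.6008°N, 100.0257°W:
  A: 98.0734 km
  B: 60.8649 km
  C: 101.0507 km
  D: 92.8706 km
  E: 1.3713 km
  → nearest: E (1.3713 km)
R at 18.4784°N, 99.4318°W:
  A: 80.0164 km
  B: 70.1478 km
  C: 78.8935 km
  D: 73.5783 km
  E: 63.5253 km
  → nearest: E (63.5253 km)
S at 19.0364°N, 99.3259°W:
  A: 17.2684 km
  B: 39.7267 km
  C: 15.8874 km
  D: 11.1789 km
  E: 86.9652 km
  → nearest: D (11.1789 km)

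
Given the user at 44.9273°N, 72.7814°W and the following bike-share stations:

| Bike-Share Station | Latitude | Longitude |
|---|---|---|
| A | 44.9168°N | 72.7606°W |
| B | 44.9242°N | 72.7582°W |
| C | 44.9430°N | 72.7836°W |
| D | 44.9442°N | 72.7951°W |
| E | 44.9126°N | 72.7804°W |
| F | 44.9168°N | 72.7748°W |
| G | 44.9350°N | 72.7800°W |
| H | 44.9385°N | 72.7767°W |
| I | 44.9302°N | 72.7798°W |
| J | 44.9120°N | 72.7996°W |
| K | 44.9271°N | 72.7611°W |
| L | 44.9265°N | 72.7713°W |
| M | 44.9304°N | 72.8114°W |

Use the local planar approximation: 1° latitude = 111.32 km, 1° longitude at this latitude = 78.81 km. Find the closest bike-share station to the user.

Distances from 44.9273°N, 72.7814°W:
A: √((-0.0105·111.32)² + (0.0208·78.81)²) = √(1.366234 + 2.687134) = 2.0133 km
B: √((-0.0031·111.32)² + (0.0232·78.81)²) = √(0.119088 + 3.343017) = 1.8607 km
C: √((0.0157·111.32)² + (-0.0022·78.81)²) = √(3.054539 + 0.030061) = 1.7563 km
D: √((0.0169·111.32)² + (-0.0137·78.81)²) = √(3.539320 + 1.165746) = 2.1691 km
E: √((-0.0147·111.32)² + (0.0010·78.81)²) = √(2.677818 + 0.006211) = 1.6383 km
F: √((-0.0105·111.32)² + (0.0066·78.81)²) = √(1.366234 + 0.270552) = 1.2794 km
G: √((0.0077·111.32)² + (0.0014·78.81)²) = √(0.734730 + 0.012174) = 0.8642 km
H: √((0.0112·111.32)² + (0.0047·78.81)²) = √(1.554470 + 0.137201) = 1.3006 km
I: √((0.0029·111.32)² + (0.0016·78.81)²) = √(0.104218 + 0.015900) = 0.3466 km
J: √((-0.0153·111.32)² + (-0.0182·78.81)²) = √(2.900877 + 2.057337) = 2.2267 km
K: √((-0.0002·111.32)² + (0.0203·78.81)²) = √(0.000496 + 2.559498) = 1.6000 km
L: √((-0.0008·111.32)² + (0.0101·78.81)²) = √(0.007931 + 0.633586) = 0.8009 km
M: √((0.0031·111.32)² + (-0.0300·78.81)²) = √(0.119088 + 5.589914) = 2.3894 km
Minimum: I at 0.3466 km.

I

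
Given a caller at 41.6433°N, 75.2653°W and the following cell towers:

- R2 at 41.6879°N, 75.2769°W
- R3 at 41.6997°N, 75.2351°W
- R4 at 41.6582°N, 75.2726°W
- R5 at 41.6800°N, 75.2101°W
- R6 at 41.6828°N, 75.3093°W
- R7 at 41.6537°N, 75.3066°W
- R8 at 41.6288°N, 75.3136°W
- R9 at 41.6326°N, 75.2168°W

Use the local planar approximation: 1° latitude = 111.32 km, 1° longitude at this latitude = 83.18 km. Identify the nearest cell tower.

R4

Distances from 41.6433°N, 75.2653°W:
R2: 5.0578 km
R3: 6.7623 km
R4: 1.7663 km
R5: 6.1460 km
R6: 5.7210 km
R7: 3.6252 km
R8: 4.3297 km
R9: 4.2064 km
Minimum: R4 at 1.7663 km.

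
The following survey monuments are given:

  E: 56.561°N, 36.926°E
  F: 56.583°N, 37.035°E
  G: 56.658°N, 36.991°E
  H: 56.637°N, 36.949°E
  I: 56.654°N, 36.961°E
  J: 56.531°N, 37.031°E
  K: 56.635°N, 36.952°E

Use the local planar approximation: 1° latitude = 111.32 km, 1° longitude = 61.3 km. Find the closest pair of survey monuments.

Pairwise distances:
E–F: 7.1164 km
E–G: 11.5097 km
E–H: 8.5770 km
E–I: 10.5727 km
E–J: 7.2513 km
E–K: 8.3904 km
F–G: 8.7739 km
F–H: 7.9955 km
F–I: 9.1130 km
F–J: 5.7938 km
F–K: 7.7068 km
G–H: 3.4776 km
G–I: 1.8921 km
G–J: 14.3487 km
G–K: 3.5030 km
H–I: 2.0304 km
H–J: 12.8259 km
H–K: 0.2888 km
I–J: 14.3490 km
I–K: 2.1858 km
J–K: 12.5493 km
Closest pair: H–K at 0.2888 km.

H and K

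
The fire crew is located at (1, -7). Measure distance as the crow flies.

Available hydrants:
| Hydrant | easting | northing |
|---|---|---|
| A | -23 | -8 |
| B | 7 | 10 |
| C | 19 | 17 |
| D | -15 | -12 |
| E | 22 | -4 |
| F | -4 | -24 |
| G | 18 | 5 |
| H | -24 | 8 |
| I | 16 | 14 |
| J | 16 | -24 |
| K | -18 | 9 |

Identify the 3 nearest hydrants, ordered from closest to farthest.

D, F, B

Distances from (1, -7):
A: √((-24)² + (-1)²) = √(576.000 + 1.000) = 24.0
B: √((6)² + (17)²) = √(36.000 + 289.000) = 18.0
C: √((18)² + (24)²) = √(324.000 + 576.000) = 30.0
D: √((-16)² + (-5)²) = √(256.000 + 25.000) = 16.8
E: √((21)² + (3)²) = √(441.000 + 9.000) = 21.2
F: √((-5)² + (-17)²) = √(25.000 + 289.000) = 17.7
G: √((17)² + (12)²) = √(289.000 + 144.000) = 20.8
H: √((-25)² + (15)²) = √(625.000 + 225.000) = 29.2
I: √((15)² + (21)²) = √(225.000 + 441.000) = 25.8
J: √((15)² + (-17)²) = √(225.000 + 289.000) = 22.7
K: √((-19)² + (16)²) = √(361.000 + 256.000) = 24.8
Sorted: D (16.8) < F (17.7) < B (18.0) < G (20.8) < E (21.2) < …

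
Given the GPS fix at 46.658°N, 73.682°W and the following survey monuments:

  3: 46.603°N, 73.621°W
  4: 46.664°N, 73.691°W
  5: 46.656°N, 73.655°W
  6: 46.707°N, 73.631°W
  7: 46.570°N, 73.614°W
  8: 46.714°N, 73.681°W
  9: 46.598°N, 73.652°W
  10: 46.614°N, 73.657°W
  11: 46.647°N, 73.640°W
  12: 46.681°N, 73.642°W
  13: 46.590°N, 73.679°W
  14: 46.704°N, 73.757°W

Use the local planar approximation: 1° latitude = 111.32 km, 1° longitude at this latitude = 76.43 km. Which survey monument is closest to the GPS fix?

Distances from 46.658°N, 73.682°W:
3: √((-0.055·111.32)² + (0.061·76.43)²) = √(37.48623 + 21.73639) = 7.696 km
4: √((0.006·111.32)² + (-0.009·76.43)²) = √(0.44612 + 0.47317) = 0.959 km
5: √((-0.002·111.32)² + (0.027·76.43)²) = √(0.04957 + 4.25849) = 2.076 km
6: √((0.049·111.32)² + (0.051·76.43)²) = √(29.75353 + 15.19386) = 6.704 km
7: √((-0.088·111.32)² + (0.068·76.43)²) = √(95.96475 + 27.01130) = 11.089 km
8: √((0.056·111.32)² + (0.001·76.43)²) = √(38.86176 + 0.00584) = 6.234 km
9: √((-0.060·111.32)² + (0.030·76.43)²) = √(44.61171 + 5.25739) = 7.062 km
10: √((-0.044·111.32)² + (0.025·76.43)²) = √(23.99119 + 3.65097) = 5.258 km
11: √((-0.011·111.32)² + (0.042·76.43)²) = √(1.49945 + 10.30449) = 3.436 km
12: √((0.023·111.32)² + (0.040·76.43)²) = √(6.55544 + 9.34647) = 3.988 km
13: √((-0.068·111.32)² + (0.003·76.43)²) = √(57.30127 + 0.05257) = 7.573 km
14: √((0.046·111.32)² + (-0.075·76.43)²) = √(26.22177 + 32.85869) = 7.686 km
Minimum: 4 at 0.959 km.

4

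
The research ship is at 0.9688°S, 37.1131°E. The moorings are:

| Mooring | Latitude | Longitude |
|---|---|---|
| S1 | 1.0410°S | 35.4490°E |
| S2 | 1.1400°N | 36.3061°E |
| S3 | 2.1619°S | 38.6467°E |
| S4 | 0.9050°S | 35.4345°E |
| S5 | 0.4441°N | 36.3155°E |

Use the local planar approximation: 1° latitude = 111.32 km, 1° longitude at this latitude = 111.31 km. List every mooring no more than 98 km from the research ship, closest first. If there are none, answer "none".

Distances from 0.9688°S, 37.1131°E:
S1: √((-0.0722·111.32)² + (-1.6641·111.31)²) = √(64.598256 + 34310.512618) = 185.4053 km
S2: √((2.1088·111.32)² + (-0.8070·111.31)²) = √(55108.321215 + 8068.920470) = 251.3508 km
S3: √((-1.1931·111.32)² + (1.5336·111.31)²) = √(17640.061168 + 29140.202488) = 216.2875 km
S4: √((0.0638·111.32)² + (-1.6786·111.31)²) = √(50.441472 + 34911.041320) = 186.9799 km
S5: √((1.4129·111.32)² + (-0.7976·111.31)²) = √(24738.265464 + 7882.040392) = 180.6109 km
Threshold 98 km: none within range.

none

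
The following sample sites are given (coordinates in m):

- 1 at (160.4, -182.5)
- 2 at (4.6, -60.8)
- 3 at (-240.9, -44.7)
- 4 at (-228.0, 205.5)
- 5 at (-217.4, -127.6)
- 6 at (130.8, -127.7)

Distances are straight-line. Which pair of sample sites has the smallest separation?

1 and 6

Pairwise distances:
1–2: 197.7 m
1–3: 424.3 m
1–4: 549.0 m
1–5: 381.8 m
1–6: 62.3 m
2–3: 246.0 m
2–4: 353.6 m
2–5: 231.8 m
2–6: 142.8 m
3–4: 250.5 m
3–5: 86.2 m
3–6: 380.9 m
4–5: 333.3 m
4–6: 489.7 m
5–6: 348.2 m
Closest pair: 1–6 at 62.3 m.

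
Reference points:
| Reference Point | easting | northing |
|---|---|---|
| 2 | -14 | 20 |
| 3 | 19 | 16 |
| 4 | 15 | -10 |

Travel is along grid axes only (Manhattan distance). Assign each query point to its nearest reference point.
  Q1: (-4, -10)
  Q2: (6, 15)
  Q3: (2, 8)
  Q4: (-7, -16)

Q1→4; Q2→3; Q3→3; Q4→4

Q1 at (-4, -10):
  2: |-10| + |30| = 10 + 30 = 40
  3: |23| + |26| = 23 + 26 = 49
  4: |19| + |0| = 19 + 0 = 19
  → nearest: 4 (19)
Q2 at (6, 15):
  2: |-20| + |5| = 20 + 5 = 25
  3: |13| + |1| = 13 + 1 = 14
  4: |9| + |-25| = 9 + 25 = 34
  → nearest: 3 (14)
Q3 at (2, 8):
  2: |-16| + |12| = 16 + 12 = 28
  3: |17| + |8| = 17 + 8 = 25
  4: |13| + |-18| = 13 + 18 = 31
  → nearest: 3 (25)
Q4 at (-7, -16):
  2: |-7| + |36| = 7 + 36 = 43
  3: |26| + |32| = 26 + 32 = 58
  4: |22| + |6| = 22 + 6 = 28
  → nearest: 4 (28)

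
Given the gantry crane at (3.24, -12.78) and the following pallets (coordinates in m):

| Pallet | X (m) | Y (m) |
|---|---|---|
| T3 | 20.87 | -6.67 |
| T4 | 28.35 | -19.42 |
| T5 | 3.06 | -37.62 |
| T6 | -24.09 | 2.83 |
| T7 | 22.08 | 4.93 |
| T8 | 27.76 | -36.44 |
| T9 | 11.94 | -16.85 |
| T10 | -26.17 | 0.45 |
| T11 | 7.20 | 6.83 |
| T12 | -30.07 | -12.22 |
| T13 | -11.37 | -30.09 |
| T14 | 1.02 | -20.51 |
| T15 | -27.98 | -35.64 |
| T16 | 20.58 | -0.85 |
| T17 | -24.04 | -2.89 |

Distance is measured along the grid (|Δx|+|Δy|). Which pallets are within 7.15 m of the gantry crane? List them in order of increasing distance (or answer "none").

none

Distances from (3.24, -12.78):
T3: |17.63| + |6.11| = 17.63 + 6.11 = 23.74 m
T4: |25.11| + |-6.64| = 25.11 + 6.64 = 31.75 m
T5: |-0.18| + |-24.84| = 0.18 + 24.84 = 25.02 m
T6: |-27.33| + |15.61| = 27.33 + 15.61 = 42.94 m
T7: |18.84| + |17.71| = 18.84 + 17.71 = 36.55 m
T8: |24.52| + |-23.66| = 24.52 + 23.66 = 48.18 m
T9: |8.70| + |-4.07| = 8.70 + 4.07 = 12.77 m
T10: |-29.41| + |13.23| = 29.41 + 13.23 = 42.64 m
T11: |3.96| + |19.61| = 3.96 + 19.61 = 23.57 m
T12: |-33.31| + |0.56| = 33.31 + 0.56 = 33.87 m
T13: |-14.61| + |-17.31| = 14.61 + 17.31 = 31.92 m
T14: |-2.22| + |-7.73| = 2.22 + 7.73 = 9.95 m
T15: |-31.22| + |-22.86| = 31.22 + 22.86 = 54.08 m
T16: |17.34| + |11.93| = 17.34 + 11.93 = 29.27 m
T17: |-27.28| + |9.89| = 27.28 + 9.89 = 37.17 m
Threshold 7.15 m: none within range.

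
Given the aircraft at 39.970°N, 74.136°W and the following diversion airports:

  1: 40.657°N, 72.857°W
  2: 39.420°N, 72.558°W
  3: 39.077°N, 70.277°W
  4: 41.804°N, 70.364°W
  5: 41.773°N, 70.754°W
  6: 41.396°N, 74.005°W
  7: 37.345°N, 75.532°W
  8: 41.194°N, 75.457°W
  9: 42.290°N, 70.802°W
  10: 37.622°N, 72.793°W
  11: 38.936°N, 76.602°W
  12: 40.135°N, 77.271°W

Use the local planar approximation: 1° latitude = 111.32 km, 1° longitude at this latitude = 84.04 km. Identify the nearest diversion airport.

1

Distances from 39.970°N, 74.136°W:
1: √((0.687·111.32)² + (1.279·84.04)²) = √(5848.70706 + 11553.48956) = 131.917 km
2: √((-0.550·111.32)² + (1.578·84.04)²) = √(3748.62308 + 17586.77005) = 146.066 km
3: √((-0.893·111.32)² + (3.859·84.04)²) = √(9882.10156 + 105177.20960) = 339.204 km
4: √((1.834·111.32)² + (3.772·84.04)²) = √(41681.66492 + 100488.28992) = 377.054 km
5: √((1.803·111.32)² + (3.382·84.04)²) = √(40284.48804 + 80782.87289) = 347.947 km
6: √((1.426·111.32)² + (0.131·84.04)²) = √(25199.12416 + 121.20337) = 159.124 km
7: √((-2.625·111.32)² + (-1.396·84.04)²) = √(85389.60622 + 13763.94486) = 314.887 km
8: √((1.224·111.32)² + (-1.321·84.04)²) = √(18565.61033 + 12324.73876) = 175.757 km
9: √((2.320·111.32)² + (3.334·84.04)²) = √(66699.46725 + 78506.07746) = 381.058 km
10: √((-2.348·111.32)² + (1.343·84.04)²) = √(68319.16983 + 12738.67075) = 284.707 km
11: √((-1.034·111.32)² + (-2.466·84.04)²) = √(13249.13340 + 42949.51183) = 237.063 km
12: √((0.165·111.32)² + (-3.135·84.04)²) = √(337.37608 + 69414.01700) = 264.105 km
Minimum: 1 at 131.917 km.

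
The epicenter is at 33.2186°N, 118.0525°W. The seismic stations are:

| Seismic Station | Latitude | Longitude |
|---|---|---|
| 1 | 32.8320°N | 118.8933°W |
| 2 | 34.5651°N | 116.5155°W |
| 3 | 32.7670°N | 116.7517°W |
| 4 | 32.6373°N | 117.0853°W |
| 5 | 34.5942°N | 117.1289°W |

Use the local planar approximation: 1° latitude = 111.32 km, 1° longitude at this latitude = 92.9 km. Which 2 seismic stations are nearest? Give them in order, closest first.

Distances from 33.2186°N, 118.0525°W:
1: √((-0.3866·111.32)² + (-0.8408·92.9)²) = √(1852.124151 + 6101.222091) = 89.1815 km
2: √((1.3465·111.32)² + (1.5370·92.9)²) = √(22467.725582 + 20388.213041) = 207.0168 km
3: √((-0.4516·111.32)² + (1.3008·92.9)²) = √(2527.285245 + 14603.349676) = 130.8841 km
4: √((-0.5813·111.32)² + (0.9672·92.9)²) = √(4187.424997 + 8073.540044) = 110.7292 km
5: √((1.3756·111.32)² + (0.9236·92.9)²) = √(23449.345721 + 7362.058710) = 175.5318 km
Sorted: 1 (89.1815 km) < 4 (110.7292 km) < 3 (130.8841 km) < 5 (175.5318 km) < …

1, 4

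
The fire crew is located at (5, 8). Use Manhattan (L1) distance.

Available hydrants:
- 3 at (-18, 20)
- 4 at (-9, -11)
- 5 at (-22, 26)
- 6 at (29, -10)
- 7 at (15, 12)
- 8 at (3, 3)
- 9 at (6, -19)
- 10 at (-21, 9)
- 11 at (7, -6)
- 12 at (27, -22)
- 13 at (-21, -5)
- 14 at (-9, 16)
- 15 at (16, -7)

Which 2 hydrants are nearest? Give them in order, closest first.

8, 7

Distances from (5, 8):
3: 35
4: 33
5: 45
6: 42
7: 14
8: 7
9: 28
10: 27
11: 16
12: 52
13: 39
14: 22
15: 26
Sorted: 8 (7) < 7 (14) < 11 (16) < 14 (22) < …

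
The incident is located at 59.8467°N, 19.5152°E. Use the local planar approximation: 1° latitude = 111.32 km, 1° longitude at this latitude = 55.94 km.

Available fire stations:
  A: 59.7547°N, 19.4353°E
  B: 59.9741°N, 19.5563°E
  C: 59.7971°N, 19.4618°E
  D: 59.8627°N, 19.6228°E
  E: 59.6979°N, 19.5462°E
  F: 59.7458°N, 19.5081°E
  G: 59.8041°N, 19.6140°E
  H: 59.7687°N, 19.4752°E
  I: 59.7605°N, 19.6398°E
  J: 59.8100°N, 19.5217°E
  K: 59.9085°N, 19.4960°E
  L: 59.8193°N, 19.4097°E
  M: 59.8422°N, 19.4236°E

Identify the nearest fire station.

Distances from 59.8467°N, 19.5152°E:
A: √((-0.0920·111.32)² + (-0.0799·55.94)²) = √(104.887093 + 19.977378) = 11.1743 km
B: √((0.1274·111.32)² + (0.0411·55.94)²) = √(201.133889 + 5.286017) = 14.3673 km
C: √((-0.0496·111.32)² + (-0.0534·55.94)²) = √(30.486653 + 8.923340) = 6.2777 km
D: √((0.0160·111.32)² + (0.1076·55.94)²) = √(3.172388 + 36.230094) = 6.2771 km
E: √((-0.1488·111.32)² + (0.0310·55.94)²) = √(274.379877 + 3.007242) = 16.6549 km
F: √((-0.1009·111.32)² + (-0.0071·55.94)²) = √(126.162047 + 0.157747) = 11.2392 km
G: √((-0.0426·111.32)² + (0.0988·55.94)²) = √(22.488764 + 30.546314) = 7.2825 km
H: √((-0.0780·111.32)² + (-0.0400·55.94)²) = √(75.393794 + 5.006854) = 8.9666 km
I: √((-0.0862·111.32)² + (0.1246·55.94)²) = √(92.079071 + 48.582629) = 11.8601 km
J: √((-0.0367·111.32)² + (0.0065·55.94)²) = √(16.690853 + 0.132212) = 4.1016 km
K: √((0.0618·111.32)² + (-0.0192·55.94)²) = √(47.328566 + 1.153579) = 6.9629 km
L: √((-0.0274·111.32)² + (-0.1055·55.94)²) = √(9.303525 + 34.829709) = 6.6433 km
M: √((-0.0045·111.32)² + (-0.0916·55.94)²) = √(0.250941 + 26.256442) = 5.1485 km
Minimum: J at 4.1016 km.

J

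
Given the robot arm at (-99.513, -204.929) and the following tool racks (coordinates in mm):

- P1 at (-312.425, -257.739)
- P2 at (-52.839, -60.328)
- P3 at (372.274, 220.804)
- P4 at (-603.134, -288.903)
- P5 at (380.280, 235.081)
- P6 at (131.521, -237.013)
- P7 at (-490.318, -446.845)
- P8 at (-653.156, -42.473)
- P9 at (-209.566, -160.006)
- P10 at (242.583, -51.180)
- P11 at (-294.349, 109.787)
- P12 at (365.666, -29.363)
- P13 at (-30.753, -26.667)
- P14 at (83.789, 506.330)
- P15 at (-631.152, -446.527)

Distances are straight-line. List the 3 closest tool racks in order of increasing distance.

Distances from (-99.513, -204.929):
P1: 219.364 mm
P2: 151.947 mm
P3: 635.477 mm
P4: 510.574 mm
P5: 651.007 mm
P6: 233.251 mm
P7: 459.621 mm
P8: 576.986 mm
P9: 118.869 mm
P10: 375.058 mm
P11: 370.145 mm
P12: 497.207 mm
P13: 191.064 mm
P14: 734.499 mm
P15: 583.960 mm
Sorted: P9 (118.869 mm) < P2 (151.947 mm) < P13 (191.064 mm) < P1 (219.364 mm) < P6 (233.251 mm) < …

P9, P2, P13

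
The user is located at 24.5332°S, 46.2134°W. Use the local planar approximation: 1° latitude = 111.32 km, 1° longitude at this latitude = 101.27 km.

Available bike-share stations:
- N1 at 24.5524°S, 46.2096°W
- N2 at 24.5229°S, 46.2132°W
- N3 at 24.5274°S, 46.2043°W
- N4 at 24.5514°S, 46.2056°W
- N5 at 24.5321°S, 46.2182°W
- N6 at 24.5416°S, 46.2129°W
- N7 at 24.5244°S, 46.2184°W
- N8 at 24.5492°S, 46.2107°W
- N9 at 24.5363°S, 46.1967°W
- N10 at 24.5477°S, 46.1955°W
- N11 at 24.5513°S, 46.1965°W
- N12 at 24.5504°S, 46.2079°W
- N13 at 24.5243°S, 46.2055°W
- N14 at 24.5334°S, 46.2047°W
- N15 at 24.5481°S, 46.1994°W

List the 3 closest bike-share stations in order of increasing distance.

Distances from 24.5332°S, 46.2134°W:
N1: √((-0.0192·111.32)² + (0.0038·101.27)²) = √(4.568239 + 0.148091) = 2.1717 km
N2: √((0.0103·111.32)² + (0.0002·101.27)²) = √(1.314682 + 0.000410) = 1.1468 km
N3: √((0.0058·111.32)² + (0.0091·101.27)²) = √(0.416872 + 0.849267) = 1.1252 km
N4: √((-0.0182·111.32)² + (0.0078·101.27)²) = √(4.104773 + 0.623951) = 2.1746 km
N5: √((0.0011·111.32)² + (-0.0048·101.27)²) = √(0.014994 + 0.236289) = 0.5013 km
N6: √((-0.0084·111.32)² + (0.0005·101.27)²) = √(0.874390 + 0.002564) = 0.9365 km
N7: √((0.0088·111.32)² + (-0.0050·101.27)²) = √(0.959648 + 0.256390) = 1.1027 km
N8: √((-0.0160·111.32)² + (0.0027·101.27)²) = √(3.172388 + 0.074763) = 1.8020 km
N9: √((-0.0031·111.32)² + (0.0167·101.27)²) = √(0.119088 + 2.860188) = 1.7261 km
N10: √((-0.0145·111.32)² + (0.0179·101.27)²) = √(2.605448 + 3.286001) = 2.4272 km
N11: √((-0.0181·111.32)² + (0.0169·101.27)²) = √(4.059790 + 2.929106) = 2.6437 km
N12: √((-0.0172·111.32)² + (0.0055·101.27)²) = √(3.666091 + 0.310232) = 1.9941 km
N13: √((0.0089·111.32)² + (0.0079·101.27)²) = √(0.981582 + 0.640053) = 1.2734 km
N14: √((-0.0002·111.32)² + (0.0087·101.27)²) = √(0.000496 + 0.776247) = 0.8813 km
N15: √((-0.0149·111.32)² + (0.0140·101.27)²) = √(2.751180 + 2.010100) = 2.1820 km
Sorted: N5 (0.5013 km) < N14 (0.8813 km) < N6 (0.9365 km) < N7 (1.1027 km) < N3 (1.1252 km) < …

N5, N14, N6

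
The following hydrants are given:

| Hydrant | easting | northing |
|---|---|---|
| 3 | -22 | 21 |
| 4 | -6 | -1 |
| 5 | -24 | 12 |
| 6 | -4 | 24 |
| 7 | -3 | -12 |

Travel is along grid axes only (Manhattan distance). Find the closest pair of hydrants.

3 and 5

Pairwise distances:
3–4: |16| + |-22| = 16 + 22 = 38
3–5: |-2| + |-9| = 2 + 9 = 11
3–6: |18| + |3| = 18 + 3 = 21
3–7: |19| + |-33| = 19 + 33 = 52
4–5: |-18| + |13| = 18 + 13 = 31
4–6: |2| + |25| = 2 + 25 = 27
4–7: |3| + |-11| = 3 + 11 = 14
5–6: |20| + |12| = 20 + 12 = 32
5–7: |21| + |-24| = 21 + 24 = 45
6–7: |1| + |-36| = 1 + 36 = 37
Closest pair: 3–5 at 11.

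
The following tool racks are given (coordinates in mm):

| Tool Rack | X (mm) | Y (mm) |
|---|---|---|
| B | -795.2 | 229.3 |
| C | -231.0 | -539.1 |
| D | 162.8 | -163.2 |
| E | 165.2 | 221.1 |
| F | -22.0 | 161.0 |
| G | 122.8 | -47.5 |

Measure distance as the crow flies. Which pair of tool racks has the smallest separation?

D and G

Pairwise distances:
D–G: 122.4 mm
E–F: 196.6 mm
F–G: 253.8 mm
E–G: 271.9 mm
D–F: 373.2 mm
D–E: 384.3 mm
C–D: 544.4 mm
C–G: 605.7 mm
C–F: 730.6 mm
B–F: 776.2 mm
C–E: 857.3 mm
B–C: 953.3 mm
B–G: 958.8 mm
B–E: 960.4 mm
B–D: 1035.3 mm
Closest pair: D–G at 122.4 mm.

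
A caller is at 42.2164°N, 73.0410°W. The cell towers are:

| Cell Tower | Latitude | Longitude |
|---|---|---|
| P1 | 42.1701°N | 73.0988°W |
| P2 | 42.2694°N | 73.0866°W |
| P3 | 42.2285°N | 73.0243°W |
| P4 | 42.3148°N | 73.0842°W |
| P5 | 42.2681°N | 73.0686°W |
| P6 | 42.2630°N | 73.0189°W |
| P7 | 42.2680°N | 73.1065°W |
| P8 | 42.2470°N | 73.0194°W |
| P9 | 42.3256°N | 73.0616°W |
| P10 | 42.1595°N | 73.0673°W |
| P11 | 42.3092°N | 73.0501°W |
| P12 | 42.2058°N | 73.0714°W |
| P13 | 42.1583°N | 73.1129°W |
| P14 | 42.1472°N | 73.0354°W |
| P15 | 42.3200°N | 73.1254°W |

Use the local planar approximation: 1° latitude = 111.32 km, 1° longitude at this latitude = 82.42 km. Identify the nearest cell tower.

P3

Distances from 42.2164°N, 73.0410°W:
P1: √((-0.0463·111.32)² + (-0.0578·82.42)²) = √(26.564912 + 22.694515) = 7.0185 km
P2: √((0.0530·111.32)² + (-0.0456·82.42)²) = √(34.809528 + 14.125210) = 6.9953 km
P3: √((0.0121·111.32)² + (0.0167·82.42)²) = √(1.814334 + 1.894515) = 1.9258 km
P4: √((0.0984·111.32)² + (-0.0432·82.42)²) = √(119.987662 + 12.677474) = 11.5180 km
P5: √((0.0517·111.32)² + (-0.0276·82.42)²) = √(33.122833 + 5.174679) = 6.1885 km
P6: √((0.0466·111.32)² + (0.0221·82.42)²) = √(26.910281 + 3.317797) = 5.4980 km
P7: √((0.0516·111.32)² + (-0.0655·82.42)²) = √(32.994823 + 29.143910) = 7.8828 km
P8: √((0.0306·111.32)² + (0.0216·82.42)²) = √(11.603506 + 3.169368) = 3.8435 km
P9: √((0.1092·111.32)² + (-0.0206·82.42)²) = √(147.771837 + 2.882701) = 12.2741 km
P10: √((-0.0569·111.32)² + (-0.0263·82.42)²) = √(40.120924 + 4.698689) = 6.6947 km
P11: √((0.0928·111.32)² + (-0.0091·82.42)²) = √(106.719148 + 0.562533) = 10.3577 km
P12: √((-0.0106·111.32)² + (-0.0304·82.42)²) = √(1.392381 + 6.277871) = 2.7695 km
P13: √((-0.0581·111.32)² + (-0.0719·82.42)²) = √(41.831040 + 35.117452) = 8.7720 km
P14: √((-0.0692·111.32)² + (0.0056·82.42)²) = √(59.341509 + 0.213030) = 7.7172 km
P15: √((0.1036·111.32)² + (-0.0844·82.42)²) = √(133.004369 + 48.389386) = 13.4682 km
Minimum: P3 at 1.9258 km.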